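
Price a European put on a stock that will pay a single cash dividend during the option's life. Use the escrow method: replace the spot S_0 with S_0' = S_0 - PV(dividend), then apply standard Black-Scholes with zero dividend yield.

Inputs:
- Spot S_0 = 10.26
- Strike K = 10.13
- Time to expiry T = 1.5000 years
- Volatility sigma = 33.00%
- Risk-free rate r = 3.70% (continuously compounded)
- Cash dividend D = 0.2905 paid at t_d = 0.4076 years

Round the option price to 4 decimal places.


PV(D) = D * exp(-r * t_d) = 0.2905 * 0.98503195 = 0.28615178
S_0' = S_0 - PV(D) = 10.2600 - 0.28615178 = 9.97384822
d1 = (ln(S_0'/K) + (r + sigma^2/2)*T) / (sigma*sqrt(T)) = 0.30096601
d2 = d1 - sigma*sqrt(T) = -0.10319980
exp(-rT) = 0.94601202
N(-d1) = 0.38172021; N(-d2) = 0.54109780
P = K * exp(-rT) * N(-d2) - S_0' * N(-d1) = 10.1300 * 0.94601202 * 0.54109780 - 9.97384822 * 0.38172021 = 1.3782

Answer: Price = 1.3782


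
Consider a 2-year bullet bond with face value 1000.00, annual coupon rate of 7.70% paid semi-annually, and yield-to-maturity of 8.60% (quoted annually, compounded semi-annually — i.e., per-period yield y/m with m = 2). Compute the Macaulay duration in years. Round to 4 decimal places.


Coupon per period c = face * coupon_rate / m = 38.500000
Periods per year m = 2; per-period yield y/m = 0.043000
Number of cashflows N = 4
Cashflows (t years, CF_t, discount factor 1/(1+y/m)^(m*t), PV):
  t = 0.5000: CF_t = 38.500000, DF = 0.958773, PV = 36.912752
  t = 1.0000: CF_t = 38.500000, DF = 0.919245, PV = 35.390941
  t = 1.5000: CF_t = 38.500000, DF = 0.881347, PV = 33.931871
  t = 2.0000: CF_t = 1038.500000, DF = 0.845012, PV = 877.544740
Price P = sum_t PV_t = 983.780303
Macaulay numerator sum_t t * PV_t:
  t * PV_t at t = 0.5000: 18.456376
  t * PV_t at t = 1.0000: 35.390941
  t * PV_t at t = 1.5000: 50.897806
  t * PV_t at t = 2.0000: 1755.089479
Macaulay duration D = (sum_t t * PV_t) / P = 1859.834602 / 983.780303 = 1.890498

Answer: Macaulay duration = 1.8905 years


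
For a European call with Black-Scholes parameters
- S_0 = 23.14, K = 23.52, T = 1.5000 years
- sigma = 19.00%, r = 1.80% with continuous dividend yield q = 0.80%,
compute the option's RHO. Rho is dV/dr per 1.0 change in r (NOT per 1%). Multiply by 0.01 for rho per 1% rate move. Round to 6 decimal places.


Answer: Rho = 15.504390

Derivation:
d1 = 0.1108140511; d2 = -0.1218874745
phi(d1) = 0.3965003282; exp(-qT) = 0.9880717129; exp(-rT) = 0.9733612415
N(d2) = 0.4514940678
Rho = K*T*exp(-rT)*N(d2) = 23.5200 * 1.5000 * 0.9733612415 * 0.4514940678 = 15.504390


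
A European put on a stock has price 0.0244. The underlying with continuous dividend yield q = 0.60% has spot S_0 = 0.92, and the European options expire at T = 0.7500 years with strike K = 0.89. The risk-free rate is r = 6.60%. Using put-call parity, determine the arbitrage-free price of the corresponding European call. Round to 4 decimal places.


Answer: Call price = 0.0933

Derivation:
Put-call parity: C - P = S_0 * exp(-qT) - K * exp(-rT).
S_0 * exp(-qT) = 0.9200 * 0.99551011 = 0.91586930
K * exp(-rT) = 0.8900 * 0.95170516 = 0.84701759
C = P + S*exp(-qT) - K*exp(-rT)
C = 0.0244 + 0.91586930 - 0.84701759 = 0.0933


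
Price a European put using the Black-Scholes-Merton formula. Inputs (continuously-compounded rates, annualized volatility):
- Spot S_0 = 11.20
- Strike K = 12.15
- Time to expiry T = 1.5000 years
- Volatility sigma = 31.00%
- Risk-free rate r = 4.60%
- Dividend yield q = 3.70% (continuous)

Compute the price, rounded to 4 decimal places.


Answer: Price = 2.0496

Derivation:
d1 = (ln(S/K) + (r - q + 0.5*sigma^2) * T) / (sigma * sqrt(T)) = 0.01095583
d2 = d1 - sigma * sqrt(T) = -0.36871508
exp(-rT) = 0.93332668; exp(-qT) = 0.94601202
P = K * exp(-rT) * N(-d2) - S_0 * exp(-qT) * N(-d1)
N(-d1) = 0.49562935; N(-d2) = 0.64382995
P = 12.1500 * 0.93332668 * 0.64382995 - 11.2000 * 0.94601202 * 0.49562935 = 2.0496


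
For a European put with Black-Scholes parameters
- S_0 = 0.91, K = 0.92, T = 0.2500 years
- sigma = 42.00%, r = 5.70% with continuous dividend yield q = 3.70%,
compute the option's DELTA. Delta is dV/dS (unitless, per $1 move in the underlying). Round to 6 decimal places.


Answer: Delta = -0.465083

Derivation:
d1 = 0.0767663308; d2 = -0.1332336692
phi(d1) = 0.3977685132; exp(-qT) = 0.9907926496; exp(-rT) = 0.9858510507
N(-d1) = 0.4694047179
Delta = -exp(-qT) * N(-d1) = -0.9907926496 * 0.4694047179 = -0.465083


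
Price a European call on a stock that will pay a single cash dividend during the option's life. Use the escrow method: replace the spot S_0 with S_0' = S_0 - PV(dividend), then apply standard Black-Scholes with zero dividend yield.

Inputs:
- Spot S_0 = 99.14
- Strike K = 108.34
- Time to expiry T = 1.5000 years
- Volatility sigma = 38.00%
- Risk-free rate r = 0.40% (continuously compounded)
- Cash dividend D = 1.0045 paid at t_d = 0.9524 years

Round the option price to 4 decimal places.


Answer: Price = 14.5297

Derivation:
PV(D) = D * exp(-r * t_d) = 1.0045 * 0.99619765 = 1.00068054
S_0' = S_0 - PV(D) = 99.1400 - 1.00068054 = 98.13931946
d1 = (ln(S_0'/K) + (r + sigma^2/2)*T) / (sigma*sqrt(T)) = 0.03311896
d2 = d1 - sigma*sqrt(T) = -0.43228409
exp(-rT) = 0.99401796
N(d1) = 0.51321014; N(d2) = 0.33276747
C = S_0' * N(d1) - K * exp(-rT) * N(d2) = 98.13931946 * 0.51321014 - 108.3400 * 0.99401796 * 0.33276747 = 14.5297


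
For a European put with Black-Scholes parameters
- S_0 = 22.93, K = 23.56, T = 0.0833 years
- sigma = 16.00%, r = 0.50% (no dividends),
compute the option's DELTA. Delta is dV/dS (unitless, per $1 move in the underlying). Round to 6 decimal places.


Answer: Delta = -0.710496

Derivation:
d1 = -0.5548331993; d2 = -0.6010119823
phi(d1) = 0.3420294369; exp(-qT) = 1.0000000000; exp(-rT) = 0.9995835867
N(-d1) = 0.7104956217
Delta = -exp(-qT) * N(-d1) = -1.0000000000 * 0.7104956217 = -0.710496


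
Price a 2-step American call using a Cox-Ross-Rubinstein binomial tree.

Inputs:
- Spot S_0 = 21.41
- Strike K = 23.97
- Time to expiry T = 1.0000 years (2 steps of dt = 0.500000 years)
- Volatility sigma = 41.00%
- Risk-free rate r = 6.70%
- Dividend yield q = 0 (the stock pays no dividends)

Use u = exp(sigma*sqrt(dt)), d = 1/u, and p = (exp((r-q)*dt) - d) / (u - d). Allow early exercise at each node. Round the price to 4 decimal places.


dt = T/N = 0.500000
u = exp(sigma*sqrt(dt)) = 1.336312; d = 1/u = 0.748328
p = (exp((r-q)*dt) - d) / (u - d) = 0.485964
Discount per step: exp(-r*dt) = 0.967055
Stock lattice S(k, i) with i counting down-moves:
  k=0: S(0,0) = 21.4100
  k=1: S(1,0) = 28.6104; S(1,1) = 16.0217
  k=2: S(2,0) = 38.2325; S(2,1) = 21.4100; S(2,2) = 11.9895
Terminal payoffs V(N, i) = max(S_T - K, 0):
  V(2,0) = 14.262489; V(2,1) = 0.000000; V(2,2) = 0.000000
Backward induction: V(k, i) = exp(-r*dt) * [p * V(k+1, i) + (1-p) * V(k+1, i+1)]; then take max(V_cont, immediate exercise) for American.
  V(1,0) = exp(-r*dt) * [p*14.262489 + (1-p)*0.000000] = 6.702717; exercise = 4.640446; V(1,0) = max -> 6.702717
  V(1,1) = exp(-r*dt) * [p*0.000000 + (1-p)*0.000000] = 0.000000; exercise = 0.000000; V(1,1) = max -> 0.000000
  V(0,0) = exp(-r*dt) * [p*6.702717 + (1-p)*0.000000] = 3.149970; exercise = 0.000000; V(0,0) = max -> 3.149970

Answer: Price = V(0,0) = 3.1500


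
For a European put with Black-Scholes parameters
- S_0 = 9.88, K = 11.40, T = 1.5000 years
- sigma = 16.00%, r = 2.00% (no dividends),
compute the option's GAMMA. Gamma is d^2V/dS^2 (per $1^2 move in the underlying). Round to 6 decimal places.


Answer: Gamma = 0.183707

Derivation:
d1 = -0.4791857361; d2 = -0.6751449155
phi(d1) = 0.3556713965; exp(-qT) = 1.0000000000; exp(-rT) = 0.9704455335
Gamma = exp(-qT) * phi(d1) / (S * sigma * sqrt(T)) = 1.0000000000 * 0.3556713965 / (9.8800 * 0.1600 * 1.2247448714) = 0.183707


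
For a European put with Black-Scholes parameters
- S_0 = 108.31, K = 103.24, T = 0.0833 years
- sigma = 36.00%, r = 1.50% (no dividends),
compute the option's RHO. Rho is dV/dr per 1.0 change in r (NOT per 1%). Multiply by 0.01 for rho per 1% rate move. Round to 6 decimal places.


Answer: Rho = -2.891986

Derivation:
d1 = 0.5253827017; d2 = 0.4214804399
phi(d1) = 0.3475134100; exp(-qT) = 1.0000000000; exp(-rT) = 0.9987512803
N(-d2) = 0.3367021457
Rho = -K*T*exp(-rT)*N(-d2) = -103.2400 * 0.0833 * 0.9987512803 * 0.3367021457 = -2.891986


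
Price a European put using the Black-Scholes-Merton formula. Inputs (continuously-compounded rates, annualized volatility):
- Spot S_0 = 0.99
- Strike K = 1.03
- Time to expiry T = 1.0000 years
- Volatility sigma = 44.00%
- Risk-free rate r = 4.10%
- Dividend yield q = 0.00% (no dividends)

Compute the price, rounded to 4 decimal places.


d1 = (ln(S/K) + (r - q + 0.5*sigma^2) * T) / (sigma * sqrt(T)) = 0.22316105
d2 = d1 - sigma * sqrt(T) = -0.21683895
exp(-rT) = 0.95982913; exp(-qT) = 1.00000000
P = K * exp(-rT) * N(-d2) - S_0 * exp(-qT) * N(-d1)
N(-d1) = 0.41170508; N(-d2) = 0.58583307
P = 1.0300 * 0.95982913 * 0.58583307 - 0.9900 * 1.00000000 * 0.41170508 = 0.1716

Answer: Price = 0.1716


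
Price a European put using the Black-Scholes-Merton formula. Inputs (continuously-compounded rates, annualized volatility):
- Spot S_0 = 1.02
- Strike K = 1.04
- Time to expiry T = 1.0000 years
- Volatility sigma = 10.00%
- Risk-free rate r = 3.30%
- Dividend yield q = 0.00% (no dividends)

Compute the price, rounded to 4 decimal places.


Answer: Price = 0.0339

Derivation:
d1 = (ln(S/K) + (r - q + 0.5*sigma^2) * T) / (sigma * sqrt(T)) = 0.18581914
d2 = d1 - sigma * sqrt(T) = 0.08581914
exp(-rT) = 0.96753856; exp(-qT) = 1.00000000
P = K * exp(-rT) * N(-d2) - S_0 * exp(-qT) * N(-d1)
N(-d1) = 0.42629330; N(-d2) = 0.46580509
P = 1.0400 * 0.96753856 * 0.46580509 - 1.0200 * 1.00000000 * 0.42629330 = 0.0339


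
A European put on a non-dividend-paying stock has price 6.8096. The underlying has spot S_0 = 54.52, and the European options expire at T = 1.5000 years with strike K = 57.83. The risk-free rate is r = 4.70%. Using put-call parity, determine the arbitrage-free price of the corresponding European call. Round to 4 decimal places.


Put-call parity: C - P = S_0 * exp(-qT) - K * exp(-rT).
S_0 * exp(-qT) = 54.5200 * 1.00000000 = 54.52000000
K * exp(-rT) = 57.8300 * 0.93192774 = 53.89338118
C = P + S*exp(-qT) - K*exp(-rT)
C = 6.8096 + 54.52000000 - 53.89338118 = 7.4362

Answer: Call price = 7.4362


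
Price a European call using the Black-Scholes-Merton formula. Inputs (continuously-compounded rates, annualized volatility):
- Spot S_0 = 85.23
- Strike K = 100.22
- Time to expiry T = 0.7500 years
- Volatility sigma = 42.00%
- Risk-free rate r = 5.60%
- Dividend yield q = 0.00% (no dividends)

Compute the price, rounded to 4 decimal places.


Answer: Price = 8.3469

Derivation:
d1 = (ln(S/K) + (r - q + 0.5*sigma^2) * T) / (sigma * sqrt(T)) = -0.14808838
d2 = d1 - sigma * sqrt(T) = -0.51181905
exp(-rT) = 0.95886978; exp(-qT) = 1.00000000
C = S_0 * exp(-qT) * N(d1) - K * exp(-rT) * N(d2)
N(d1) = 0.44113651; N(d2) = 0.30438883
C = 85.2300 * 1.00000000 * 0.44113651 - 100.2200 * 0.95886978 * 0.30438883 = 8.3469


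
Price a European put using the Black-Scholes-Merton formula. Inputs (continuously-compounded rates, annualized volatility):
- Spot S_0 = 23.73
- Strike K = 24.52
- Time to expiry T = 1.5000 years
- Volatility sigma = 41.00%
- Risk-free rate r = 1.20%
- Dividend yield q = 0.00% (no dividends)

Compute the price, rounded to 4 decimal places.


Answer: Price = 4.9175

Derivation:
d1 = (ln(S/K) + (r - q + 0.5*sigma^2) * T) / (sigma * sqrt(T)) = 0.22170065
d2 = d1 - sigma * sqrt(T) = -0.28044475
exp(-rT) = 0.98216103; exp(-qT) = 1.00000000
P = K * exp(-rT) * N(-d2) - S_0 * exp(-qT) * N(-d1)
N(-d1) = 0.41227346; N(-d2) = 0.61043185
P = 24.5200 * 0.98216103 * 0.61043185 - 23.7300 * 1.00000000 * 0.41227346 = 4.9175


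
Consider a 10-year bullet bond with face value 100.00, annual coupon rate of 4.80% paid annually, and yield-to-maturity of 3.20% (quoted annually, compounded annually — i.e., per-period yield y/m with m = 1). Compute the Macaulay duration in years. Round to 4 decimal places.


Answer: Macaulay duration = 8.3006 years

Derivation:
Coupon per period c = face * coupon_rate / m = 4.800000
Periods per year m = 1; per-period yield y/m = 0.032000
Number of cashflows N = 10
Cashflows (t years, CF_t, discount factor 1/(1+y/m)^(m*t), PV):
  t = 1.0000: CF_t = 4.800000, DF = 0.968992, PV = 4.651163
  t = 2.0000: CF_t = 4.800000, DF = 0.938946, PV = 4.506941
  t = 3.0000: CF_t = 4.800000, DF = 0.909831, PV = 4.367191
  t = 4.0000: CF_t = 4.800000, DF = 0.881620, PV = 4.231774
  t = 5.0000: CF_t = 4.800000, DF = 0.854283, PV = 4.100556
  t = 6.0000: CF_t = 4.800000, DF = 0.827793, PV = 3.973407
  t = 7.0000: CF_t = 4.800000, DF = 0.802125, PV = 3.850201
  t = 8.0000: CF_t = 4.800000, DF = 0.777253, PV = 3.730815
  t = 9.0000: CF_t = 4.800000, DF = 0.753152, PV = 3.615130
  t = 10.0000: CF_t = 104.800000, DF = 0.729799, PV = 76.482893
Price P = sum_t PV_t = 113.510070
Macaulay numerator sum_t t * PV_t:
  t * PV_t at t = 1.0000: 4.651163
  t * PV_t at t = 2.0000: 9.013881
  t * PV_t at t = 3.0000: 13.101572
  t * PV_t at t = 4.0000: 16.927095
  t * PV_t at t = 5.0000: 20.502780
  t * PV_t at t = 6.0000: 23.840442
  t * PV_t at t = 7.0000: 26.951404
  t * PV_t at t = 8.0000: 29.846516
  t * PV_t at t = 9.0000: 32.536173
  t * PV_t at t = 10.0000: 764.828935
Macaulay duration D = (sum_t t * PV_t) / P = 942.199962 / 113.510070 = 8.300585


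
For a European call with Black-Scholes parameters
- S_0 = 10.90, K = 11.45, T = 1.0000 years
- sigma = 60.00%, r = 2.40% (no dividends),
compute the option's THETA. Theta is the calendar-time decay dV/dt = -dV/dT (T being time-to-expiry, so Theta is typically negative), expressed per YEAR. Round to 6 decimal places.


d1 = 0.2579550987; d2 = -0.3420449013
phi(d1) = 0.3858876748; exp(-qT) = 1.0000000000; exp(-rT) = 0.9762857098
Theta = -S*exp(-qT)*phi(d1)*sigma/(2*sqrt(T)) - r*K*exp(-rT)*N(d2) + q*S*exp(-qT)*N(d1)
N(d1) = 0.6017792196; N(d2) = 0.3661585508; sqrt(T) = 1.0000000000
Term 1 = -10.9000 * 1.0000000000 * 0.3858876748 * 0.6000 / (2 * 1.0000000000) = -1.2618526966
Term 2 = -0.0240 * 11.4500 * 0.9762857098 * 0.3661585508 = -0.0982342291
Term 3 = 0 (no dividend yield, q = 0)
Theta = -1.2618526966 + (-0.0982342291) + (0.0000000000) = -1.360087

Answer: Theta = -1.360087


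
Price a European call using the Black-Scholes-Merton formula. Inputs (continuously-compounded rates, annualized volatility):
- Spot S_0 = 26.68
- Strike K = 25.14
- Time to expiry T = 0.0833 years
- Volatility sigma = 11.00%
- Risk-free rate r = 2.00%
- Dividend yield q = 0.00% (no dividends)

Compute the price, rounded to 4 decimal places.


d1 = (ln(S/K) + (r - q + 0.5*sigma^2) * T) / (sigma * sqrt(T)) = 1.94104042
d2 = d1 - sigma * sqrt(T) = 1.90929250
exp(-rT) = 0.99833539; exp(-qT) = 1.00000000
C = S_0 * exp(-qT) * N(d1) - K * exp(-rT) * N(d2)
N(d1) = 0.97387331; N(d2) = 0.97188782
C = 26.6800 * 1.00000000 * 0.97387331 - 25.1400 * 0.99833539 * 0.97188782 = 1.5904

Answer: Price = 1.5904


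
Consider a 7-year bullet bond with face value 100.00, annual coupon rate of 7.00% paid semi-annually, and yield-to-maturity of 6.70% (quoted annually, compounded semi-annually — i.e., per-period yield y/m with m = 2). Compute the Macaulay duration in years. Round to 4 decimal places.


Coupon per period c = face * coupon_rate / m = 3.500000
Periods per year m = 2; per-period yield y/m = 0.033500
Number of cashflows N = 14
Cashflows (t years, CF_t, discount factor 1/(1+y/m)^(m*t), PV):
  t = 0.5000: CF_t = 3.500000, DF = 0.967586, PV = 3.386551
  t = 1.0000: CF_t = 3.500000, DF = 0.936222, PV = 3.276778
  t = 1.5000: CF_t = 3.500000, DF = 0.905876, PV = 3.170565
  t = 2.0000: CF_t = 3.500000, DF = 0.876512, PV = 3.067793
  t = 2.5000: CF_t = 3.500000, DF = 0.848101, PV = 2.968354
  t = 3.0000: CF_t = 3.500000, DF = 0.820611, PV = 2.872137
  t = 3.5000: CF_t = 3.500000, DF = 0.794011, PV = 2.779039
  t = 4.0000: CF_t = 3.500000, DF = 0.768274, PV = 2.688959
  t = 4.5000: CF_t = 3.500000, DF = 0.743371, PV = 2.601799
  t = 5.0000: CF_t = 3.500000, DF = 0.719275, PV = 2.517464
  t = 5.5000: CF_t = 3.500000, DF = 0.695961, PV = 2.435862
  t = 6.0000: CF_t = 3.500000, DF = 0.673402, PV = 2.356906
  t = 6.5000: CF_t = 3.500000, DF = 0.651574, PV = 2.280509
  t = 7.0000: CF_t = 103.500000, DF = 0.630454, PV = 65.251968
Price P = sum_t PV_t = 101.654684
Macaulay numerator sum_t t * PV_t:
  t * PV_t at t = 0.5000: 1.693275
  t * PV_t at t = 1.0000: 3.276778
  t * PV_t at t = 1.5000: 4.755847
  t * PV_t at t = 2.0000: 6.135587
  t * PV_t at t = 2.5000: 7.420884
  t * PV_t at t = 3.0000: 8.616411
  t * PV_t at t = 3.5000: 9.726637
  t * PV_t at t = 4.0000: 10.755836
  t * PV_t at t = 4.5000: 11.708095
  t * PV_t at t = 5.0000: 12.587319
  t * PV_t at t = 5.5000: 13.397243
  t * PV_t at t = 6.0000: 14.141436
  t * PV_t at t = 6.5000: 14.823309
  t * PV_t at t = 7.0000: 456.763778
Macaulay duration D = (sum_t t * PV_t) / P = 575.802436 / 101.654684 = 5.664298

Answer: Macaulay duration = 5.6643 years


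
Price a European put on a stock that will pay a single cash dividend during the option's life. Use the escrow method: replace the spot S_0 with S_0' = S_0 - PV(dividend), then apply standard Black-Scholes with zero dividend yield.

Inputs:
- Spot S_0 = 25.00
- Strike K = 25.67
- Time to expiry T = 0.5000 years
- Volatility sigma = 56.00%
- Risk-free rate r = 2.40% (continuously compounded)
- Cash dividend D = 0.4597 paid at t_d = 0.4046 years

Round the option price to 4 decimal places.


Answer: Price = 4.3393

Derivation:
PV(D) = D * exp(-r * t_d) = 0.4597 * 0.99033659 = 0.45525773
S_0' = S_0 - PV(D) = 25.0000 - 0.45525773 = 24.54474227
d1 = (ln(S_0'/K) + (r + sigma^2/2)*T) / (sigma*sqrt(T)) = 0.11509343
d2 = d1 - sigma*sqrt(T) = -0.28088637
exp(-rT) = 0.98807171
N(-d1) = 0.45418553; N(-d2) = 0.61060122
P = K * exp(-rT) * N(-d2) - S_0' * N(-d1) = 25.6700 * 0.98807171 * 0.61060122 - 24.54474227 * 0.45418553 = 4.3393


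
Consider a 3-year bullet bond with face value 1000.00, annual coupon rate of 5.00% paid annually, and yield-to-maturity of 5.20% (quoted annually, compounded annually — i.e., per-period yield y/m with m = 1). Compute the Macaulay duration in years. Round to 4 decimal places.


Coupon per period c = face * coupon_rate / m = 50.000000
Periods per year m = 1; per-period yield y/m = 0.052000
Number of cashflows N = 3
Cashflows (t years, CF_t, discount factor 1/(1+y/m)^(m*t), PV):
  t = 1.0000: CF_t = 50.000000, DF = 0.950570, PV = 47.528517
  t = 2.0000: CF_t = 50.000000, DF = 0.903584, PV = 45.179199
  t = 3.0000: CF_t = 1050.000000, DF = 0.858920, PV = 901.866135
Price P = sum_t PV_t = 994.573851
Macaulay numerator sum_t t * PV_t:
  t * PV_t at t = 1.0000: 47.528517
  t * PV_t at t = 2.0000: 90.358398
  t * PV_t at t = 3.0000: 2705.598406
Macaulay duration D = (sum_t t * PV_t) / P = 2843.485320 / 994.573851 = 2.858999

Answer: Macaulay duration = 2.8590 years


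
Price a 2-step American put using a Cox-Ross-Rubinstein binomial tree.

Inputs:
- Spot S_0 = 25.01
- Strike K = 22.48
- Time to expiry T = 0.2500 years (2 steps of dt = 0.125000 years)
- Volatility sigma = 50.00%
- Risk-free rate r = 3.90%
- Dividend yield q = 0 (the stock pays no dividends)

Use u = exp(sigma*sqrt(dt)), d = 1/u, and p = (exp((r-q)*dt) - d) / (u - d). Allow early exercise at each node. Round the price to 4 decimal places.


dt = T/N = 0.125000
u = exp(sigma*sqrt(dt)) = 1.193365; d = 1/u = 0.837967
p = (exp((r-q)*dt) - d) / (u - d) = 0.469671
Discount per step: exp(-r*dt) = 0.995137
Stock lattice S(k, i) with i counting down-moves:
  k=0: S(0,0) = 25.0100
  k=1: S(1,0) = 29.8460; S(1,1) = 20.9576
  k=2: S(2,0) = 35.6172; S(2,1) = 25.0100; S(2,2) = 17.5617
Terminal payoffs V(N, i) = max(K - S_T, 0):
  V(2,0) = 0.000000; V(2,1) = 0.000000; V(2,2) = 4.918266
Backward induction: V(k, i) = exp(-r*dt) * [p * V(k+1, i) + (1-p) * V(k+1, i+1)]; then take max(V_cont, immediate exercise) for American.
  V(1,0) = exp(-r*dt) * [p*0.000000 + (1-p)*0.000000] = 0.000000; exercise = 0.000000; V(1,0) = max -> 0.000000
  V(1,1) = exp(-r*dt) * [p*0.000000 + (1-p)*4.918266] = 2.595614; exercise = 1.522448; V(1,1) = max -> 2.595614
  V(0,0) = exp(-r*dt) * [p*0.000000 + (1-p)*2.595614] = 1.369835; exercise = 0.000000; V(0,0) = max -> 1.369835

Answer: Price = V(0,0) = 1.3698


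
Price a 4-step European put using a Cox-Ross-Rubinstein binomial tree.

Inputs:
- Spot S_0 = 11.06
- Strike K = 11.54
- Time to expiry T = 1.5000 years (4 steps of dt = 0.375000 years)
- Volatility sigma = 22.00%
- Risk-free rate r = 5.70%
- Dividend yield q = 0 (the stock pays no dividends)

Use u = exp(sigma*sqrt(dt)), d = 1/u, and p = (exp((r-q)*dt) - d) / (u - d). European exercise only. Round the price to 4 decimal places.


Answer: Price = V(0,0) = 0.9396

Derivation:
dt = T/N = 0.375000
u = exp(sigma*sqrt(dt)) = 1.144219; d = 1/u = 0.873959
p = (exp((r-q)*dt) - d) / (u - d) = 0.546312
Discount per step: exp(-r*dt) = 0.978852
Stock lattice S(k, i) with i counting down-moves:
  k=0: S(0,0) = 11.0600
  k=1: S(1,0) = 12.6551; S(1,1) = 9.6660
  k=2: S(2,0) = 14.4802; S(2,1) = 11.0600; S(2,2) = 8.4477
  k=3: S(3,0) = 16.5685; S(3,1) = 12.6551; S(3,2) = 9.6660; S(3,3) = 7.3829
  k=4: S(4,0) = 18.9579; S(4,1) = 14.4802; S(4,2) = 11.0600; S(4,3) = 8.4477; S(4,4) = 6.4524
Terminal payoffs V(N, i) = max(K - S_T, 0):
  V(4,0) = 0.000000; V(4,1) = 0.000000; V(4,2) = 0.480000; V(4,3) = 3.092326; V(4,4) = 5.087632
Backward induction: V(k, i) = exp(-r*dt) * [p * V(k+1, i) + (1-p) * V(k+1, i+1)].
  V(3,0) = exp(-r*dt) * [p*0.000000 + (1-p)*0.000000] = 0.000000
  V(3,1) = exp(-r*dt) * [p*0.000000 + (1-p)*0.480000] = 0.213165
  V(3,2) = exp(-r*dt) * [p*0.480000 + (1-p)*3.092326] = 1.629965
  V(3,3) = exp(-r*dt) * [p*3.092326 + (1-p)*5.087632] = 3.913030
  V(2,0) = exp(-r*dt) * [p*0.000000 + (1-p)*0.213165] = 0.094665
  V(2,1) = exp(-r*dt) * [p*0.213165 + (1-p)*1.629965] = 0.837848
  V(2,2) = exp(-r*dt) * [p*1.629965 + (1-p)*3.913030] = 2.609387
  V(1,0) = exp(-r*dt) * [p*0.094665 + (1-p)*0.837848] = 0.422705
  V(1,1) = exp(-r*dt) * [p*0.837848 + (1-p)*2.609387] = 1.606857
  V(0,0) = exp(-r*dt) * [p*0.422705 + (1-p)*1.606857] = 0.939639


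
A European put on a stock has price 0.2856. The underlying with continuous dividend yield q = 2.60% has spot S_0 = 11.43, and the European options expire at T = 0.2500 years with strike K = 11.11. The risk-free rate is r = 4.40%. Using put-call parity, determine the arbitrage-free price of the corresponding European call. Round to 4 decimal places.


Answer: Call price = 0.6531

Derivation:
Put-call parity: C - P = S_0 * exp(-qT) - K * exp(-rT).
S_0 * exp(-qT) = 11.4300 * 0.99352108 = 11.35594594
K * exp(-rT) = 11.1100 * 0.98906028 = 10.98845970
C = P + S*exp(-qT) - K*exp(-rT)
C = 0.2856 + 11.35594594 - 10.98845970 = 0.6531


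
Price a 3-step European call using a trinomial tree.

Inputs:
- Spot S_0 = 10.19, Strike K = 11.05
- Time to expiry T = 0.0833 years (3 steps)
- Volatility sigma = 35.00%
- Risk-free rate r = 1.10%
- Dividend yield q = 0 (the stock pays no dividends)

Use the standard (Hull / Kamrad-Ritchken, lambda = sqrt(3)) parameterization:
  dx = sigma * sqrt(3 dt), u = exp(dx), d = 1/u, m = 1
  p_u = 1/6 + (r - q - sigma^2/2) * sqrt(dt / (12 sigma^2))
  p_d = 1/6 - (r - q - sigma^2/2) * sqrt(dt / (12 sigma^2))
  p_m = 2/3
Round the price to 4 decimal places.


dt = T/N = 0.027767; dx = sigma*sqrt(3*dt) = 0.101016
u = exp(dx) = 1.106294; d = 1/u = 0.903918
p_u = 0.159760, p_m = 0.666667, p_d = 0.173573
Discount per step: exp(-r*dt) = 0.999695
Stock lattice S(k, j) with j the centered position index:
  k=0: S(0,+0) = 10.1900
  k=1: S(1,-1) = 9.2109; S(1,+0) = 10.1900; S(1,+1) = 11.2731
  k=2: S(2,-2) = 8.3259; S(2,-1) = 9.2109; S(2,+0) = 10.1900; S(2,+1) = 11.2731; S(2,+2) = 12.4714
  k=3: S(3,-3) = 7.5260; S(3,-2) = 8.3259; S(3,-1) = 9.2109; S(3,+0) = 10.1900; S(3,+1) = 11.2731; S(3,+2) = 12.4714; S(3,+3) = 13.7971
Terminal payoffs V(N, j) = max(S_T - K, 0):
  V(3,-3) = 0.000000; V(3,-2) = 0.000000; V(3,-1) = 0.000000; V(3,+0) = 0.000000; V(3,+1) = 0.223140; V(3,+2) = 1.421412; V(3,+3) = 2.747054
Backward induction: V(k, j) = exp(-r*dt) * [p_u * V(k+1, j+1) + p_m * V(k+1, j) + p_d * V(k+1, j-1)]
  V(2,-2) = exp(-r*dt) * [p_u*0.000000 + p_m*0.000000 + p_d*0.000000] = 0.000000
  V(2,-1) = exp(-r*dt) * [p_u*0.000000 + p_m*0.000000 + p_d*0.000000] = 0.000000
  V(2,+0) = exp(-r*dt) * [p_u*0.223140 + p_m*0.000000 + p_d*0.000000] = 0.035638
  V(2,+1) = exp(-r*dt) * [p_u*1.421412 + p_m*0.223140 + p_d*0.000000] = 0.375731
  V(2,+2) = exp(-r*dt) * [p_u*2.747054 + p_m*1.421412 + p_d*0.223140] = 1.424775
  V(1,-1) = exp(-r*dt) * [p_u*0.035638 + p_m*0.000000 + p_d*0.000000] = 0.005692
  V(1,+0) = exp(-r*dt) * [p_u*0.375731 + p_m*0.035638 + p_d*0.000000] = 0.083760
  V(1,+1) = exp(-r*dt) * [p_u*1.424775 + p_m*0.375731 + p_d*0.035638] = 0.484148
  V(0,+0) = exp(-r*dt) * [p_u*0.484148 + p_m*0.083760 + p_d*0.005692] = 0.134135

Answer: Price = V(0,0) = 0.1341


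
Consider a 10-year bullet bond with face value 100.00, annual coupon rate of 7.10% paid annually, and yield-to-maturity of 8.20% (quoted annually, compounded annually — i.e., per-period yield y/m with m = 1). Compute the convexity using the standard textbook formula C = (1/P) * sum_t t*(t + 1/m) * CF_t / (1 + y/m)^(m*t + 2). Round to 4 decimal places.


Coupon per period c = face * coupon_rate / m = 7.100000
Periods per year m = 1; per-period yield y/m = 0.082000
Number of cashflows N = 10
Cashflows (t years, CF_t, discount factor 1/(1+y/m)^(m*t), PV):
  t = 1.0000: CF_t = 7.100000, DF = 0.924214, PV = 6.561922
  t = 2.0000: CF_t = 7.100000, DF = 0.854172, PV = 6.064623
  t = 3.0000: CF_t = 7.100000, DF = 0.789438, PV = 5.605012
  t = 4.0000: CF_t = 7.100000, DF = 0.729610, PV = 5.180233
  t = 5.0000: CF_t = 7.100000, DF = 0.674316, PV = 4.787646
  t = 6.0000: CF_t = 7.100000, DF = 0.623213, PV = 4.424812
  t = 7.0000: CF_t = 7.100000, DF = 0.575982, PV = 4.089475
  t = 8.0000: CF_t = 7.100000, DF = 0.532331, PV = 3.779551
  t = 9.0000: CF_t = 7.100000, DF = 0.491988, PV = 3.493116
  t = 10.0000: CF_t = 107.100000, DF = 0.454703, PV = 48.698643
Price P = sum_t PV_t = 92.685034
Convexity numerator sum_t t*(t + 1/m) * CF_t / (1+y/m)^(m*t + 2):
  t = 1.0000: term = 11.210025
  t = 2.0000: term = 31.081399
  t = 3.0000: term = 57.451754
  t = 4.0000: term = 88.496232
  t = 5.0000: term = 122.684240
  t = 6.0000: term = 158.741161
  t = 7.0000: term = 195.614493
  t = 8.0000: term = 232.443945
  t = 9.0000: term = 268.535057
  t = 10.0000: term = 4575.673492
Convexity = (1/P) * sum = 5741.931797 / 92.685034 = 61.951013

Answer: Convexity = 61.9510


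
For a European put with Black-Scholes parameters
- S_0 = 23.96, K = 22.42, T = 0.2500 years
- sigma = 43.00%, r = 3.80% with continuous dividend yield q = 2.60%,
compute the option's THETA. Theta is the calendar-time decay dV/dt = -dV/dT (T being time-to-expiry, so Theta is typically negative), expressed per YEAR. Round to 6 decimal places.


d1 = 0.4304411889; d2 = 0.2154411889
phi(d1) = 0.3636445710; exp(-qT) = 0.9935210793; exp(-rT) = 0.9905449824
Theta = -S*exp(-qT)*phi(d1)*sigma/(2*sqrt(T)) + r*K*exp(-rT)*N(-d2) - q*S*exp(-qT)*N(-d1)
N(-d1) = 0.3334373694; N(-d2) = 0.4147116799; sqrt(T) = 0.5000000000
Term 1 = -23.9600 * 0.9935210793 * 0.3636445710 * 0.4300 / (2 * 0.5000000000) = -3.7222836385
Term 2 = 0.0380 * 22.4200 * 0.9905449824 * 0.4147116799 = 0.3499771371
Term 3 = -0.0260 * 23.9600 * 0.9935210793 * 0.3334373694 = -0.2063723543
Theta = -3.7222836385 + (0.3499771371) + (-0.2063723543) = -3.578679

Answer: Theta = -3.578679


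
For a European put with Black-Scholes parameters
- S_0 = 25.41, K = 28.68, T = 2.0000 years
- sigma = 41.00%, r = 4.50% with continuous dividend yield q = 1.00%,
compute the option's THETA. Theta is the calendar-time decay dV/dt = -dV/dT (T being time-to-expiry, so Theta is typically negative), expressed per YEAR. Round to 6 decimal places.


d1 = 0.2018579136; d2 = -0.3779696470
phi(d1) = 0.3908967416; exp(-qT) = 0.9801986733; exp(-rT) = 0.9139311853
Theta = -S*exp(-qT)*phi(d1)*sigma/(2*sqrt(T)) + r*K*exp(-rT)*N(-d2) - q*S*exp(-qT)*N(-d1)
N(-d1) = 0.4200139024; N(-d2) = 0.6472734288; sqrt(T) = 1.4142135624
Term 1 = -25.4100 * 0.9801986733 * 0.3908967416 * 0.4100 / (2 * 1.4142135624) = -1.4113011289
Term 2 = 0.0450 * 28.6800 * 0.9139311853 * 0.6472734288 = 0.7634716879
Term 3 = -0.0100 * 25.4100 * 0.9801986733 * 0.4200139024 = -0.1046122255
Theta = -1.4113011289 + (0.7634716879) + (-0.1046122255) = -0.752442

Answer: Theta = -0.752442


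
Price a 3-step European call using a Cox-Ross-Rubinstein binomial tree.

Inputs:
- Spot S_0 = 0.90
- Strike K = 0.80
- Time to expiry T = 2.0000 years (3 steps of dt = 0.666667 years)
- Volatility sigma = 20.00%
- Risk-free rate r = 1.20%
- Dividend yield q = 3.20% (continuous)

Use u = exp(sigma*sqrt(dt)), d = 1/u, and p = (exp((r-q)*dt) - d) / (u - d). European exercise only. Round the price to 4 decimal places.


dt = T/N = 0.666667
u = exp(sigma*sqrt(dt)) = 1.177389; d = 1/u = 0.849337
p = (exp((r-q)*dt) - d) / (u - d) = 0.418891
Discount per step: exp(-r*dt) = 0.992032
Stock lattice S(k, i) with i counting down-moves:
  k=0: S(0,0) = 0.9000
  k=1: S(1,0) = 1.0597; S(1,1) = 0.7644
  k=2: S(2,0) = 1.2476; S(2,1) = 0.9000; S(2,2) = 0.6492
  k=3: S(3,0) = 1.4689; S(3,1) = 1.0597; S(3,2) = 0.7644; S(3,3) = 0.5514
Terminal payoffs V(N, i) = max(S_T - K, 0):
  V(3,0) = 0.668935; V(3,1) = 0.259650; V(3,2) = 0.000000; V(3,3) = 0.000000
Backward induction: V(k, i) = exp(-r*dt) * [p * V(k+1, i) + (1-p) * V(k+1, i+1)].
  V(2,0) = exp(-r*dt) * [p*0.668935 + (1-p)*0.259650] = 0.427661
  V(2,1) = exp(-r*dt) * [p*0.259650 + (1-p)*0.000000] = 0.107899
  V(2,2) = exp(-r*dt) * [p*0.000000 + (1-p)*0.000000] = 0.000000
  V(1,0) = exp(-r*dt) * [p*0.427661 + (1-p)*0.107899] = 0.239917
  V(1,1) = exp(-r*dt) * [p*0.107899 + (1-p)*0.000000] = 0.044838
  V(0,0) = exp(-r*dt) * [p*0.239917 + (1-p)*0.044838] = 0.125546

Answer: Price = V(0,0) = 0.1255


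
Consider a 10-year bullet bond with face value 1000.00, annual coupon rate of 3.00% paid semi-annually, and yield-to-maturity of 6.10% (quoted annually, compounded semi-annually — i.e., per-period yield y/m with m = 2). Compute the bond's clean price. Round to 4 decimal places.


Coupon per period c = face * coupon_rate / m = 15.000000
Periods per year m = 2; per-period yield y/m = 0.030500
Number of cashflows N = 20
Cashflows (t years, CF_t, discount factor 1/(1+y/m)^(m*t), PV):
  t = 0.5000: CF_t = 15.000000, DF = 0.970403, PV = 14.556041
  t = 1.0000: CF_t = 15.000000, DF = 0.941681, PV = 14.125222
  t = 1.5000: CF_t = 15.000000, DF = 0.913810, PV = 13.707153
  t = 2.0000: CF_t = 15.000000, DF = 0.886764, PV = 13.301459
  t = 2.5000: CF_t = 15.000000, DF = 0.860518, PV = 12.907772
  t = 3.0000: CF_t = 15.000000, DF = 0.835049, PV = 12.525737
  t = 3.5000: CF_t = 15.000000, DF = 0.810334, PV = 12.155009
  t = 4.0000: CF_t = 15.000000, DF = 0.786350, PV = 11.795254
  t = 4.5000: CF_t = 15.000000, DF = 0.763076, PV = 11.446146
  t = 5.0000: CF_t = 15.000000, DF = 0.740491, PV = 11.107372
  t = 5.5000: CF_t = 15.000000, DF = 0.718575, PV = 10.778623
  t = 6.0000: CF_t = 15.000000, DF = 0.697307, PV = 10.459606
  t = 6.5000: CF_t = 15.000000, DF = 0.676669, PV = 10.150030
  t = 7.0000: CF_t = 15.000000, DF = 0.656641, PV = 9.849616
  t = 7.5000: CF_t = 15.000000, DF = 0.637206, PV = 9.558094
  t = 8.0000: CF_t = 15.000000, DF = 0.618347, PV = 9.275201
  t = 8.5000: CF_t = 15.000000, DF = 0.600045, PV = 9.000680
  t = 9.0000: CF_t = 15.000000, DF = 0.582286, PV = 8.734284
  t = 9.5000: CF_t = 15.000000, DF = 0.565052, PV = 8.475773
  t = 10.0000: CF_t = 1015.000000, DF = 0.548328, PV = 556.552477
Price P = sum_t PV_t = 770.461549

Answer: Price = 770.4615


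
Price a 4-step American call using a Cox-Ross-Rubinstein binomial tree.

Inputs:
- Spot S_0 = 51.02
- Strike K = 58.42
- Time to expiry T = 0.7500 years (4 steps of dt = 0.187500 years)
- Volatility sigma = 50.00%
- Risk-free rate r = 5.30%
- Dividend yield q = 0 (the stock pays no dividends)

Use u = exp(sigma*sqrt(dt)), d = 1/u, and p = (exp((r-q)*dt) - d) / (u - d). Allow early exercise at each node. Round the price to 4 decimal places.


dt = T/N = 0.187500
u = exp(sigma*sqrt(dt)) = 1.241731; d = 1/u = 0.805327
p = (exp((r-q)*dt) - d) / (u - d) = 0.468969
Discount per step: exp(-r*dt) = 0.990112
Stock lattice S(k, i) with i counting down-moves:
  k=0: S(0,0) = 51.0200
  k=1: S(1,0) = 63.3531; S(1,1) = 41.0878
  k=2: S(2,0) = 78.6675; S(2,1) = 51.0200; S(2,2) = 33.0891
  k=3: S(3,0) = 97.6839; S(3,1) = 63.3531; S(3,2) = 41.0878; S(3,3) = 26.6476
  k=4: S(4,0) = 121.2971; S(4,1) = 78.6675; S(4,2) = 51.0200; S(4,3) = 33.0891; S(4,4) = 21.4600
Terminal payoffs V(N, i) = max(S_T - K, 0):
  V(4,0) = 62.877125; V(4,1) = 20.247524; V(4,2) = 0.000000; V(4,3) = 0.000000; V(4,4) = 0.000000
Backward induction: V(k, i) = exp(-r*dt) * [p * V(k+1, i) + (1-p) * V(k+1, i+1)]; then take max(V_cont, immediate exercise) for American.
  V(3,0) = exp(-r*dt) * [p*62.877125 + (1-p)*20.247524] = 39.841575; exercise = 39.263901; V(3,0) = max -> 39.841575
  V(3,1) = exp(-r*dt) * [p*20.247524 + (1-p)*0.000000] = 9.401562; exercise = 4.933114; V(3,1) = max -> 9.401562
  V(3,2) = exp(-r*dt) * [p*0.000000 + (1-p)*0.000000] = 0.000000; exercise = 0.000000; V(3,2) = max -> 0.000000
  V(3,3) = exp(-r*dt) * [p*0.000000 + (1-p)*0.000000] = 0.000000; exercise = 0.000000; V(3,3) = max -> 0.000000
  V(2,0) = exp(-r*dt) * [p*39.841575 + (1-p)*9.401562] = 23.442851; exercise = 20.247524; V(2,0) = max -> 23.442851
  V(2,1) = exp(-r*dt) * [p*9.401562 + (1-p)*0.000000] = 4.365441; exercise = 0.000000; V(2,1) = max -> 4.365441
  V(2,2) = exp(-r*dt) * [p*0.000000 + (1-p)*0.000000] = 0.000000; exercise = 0.000000; V(2,2) = max -> 0.000000
  V(1,0) = exp(-r*dt) * [p*23.442851 + (1-p)*4.365441] = 13.180516; exercise = 4.933114; V(1,0) = max -> 13.180516
  V(1,1) = exp(-r*dt) * [p*4.365441 + (1-p)*0.000000] = 2.027011; exercise = 0.000000; V(1,1) = max -> 2.027011
  V(0,0) = exp(-r*dt) * [p*13.180516 + (1-p)*2.027011] = 7.185890; exercise = 0.000000; V(0,0) = max -> 7.185890

Answer: Price = V(0,0) = 7.1859


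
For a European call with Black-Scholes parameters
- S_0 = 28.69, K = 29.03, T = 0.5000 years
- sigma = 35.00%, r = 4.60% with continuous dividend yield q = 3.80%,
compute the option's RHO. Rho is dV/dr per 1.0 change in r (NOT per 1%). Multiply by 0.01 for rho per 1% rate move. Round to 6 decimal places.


Answer: Rho = 6.217809

Derivation:
d1 = 0.0923031007; d2 = -0.1551842727
phi(d1) = 0.3972464284; exp(-qT) = 0.9811793622; exp(-rT) = 0.9772624838
N(d2) = 0.4383380233
Rho = K*T*exp(-rT)*N(d2) = 29.0300 * 0.5000 * 0.9772624838 * 0.4383380233 = 6.217809


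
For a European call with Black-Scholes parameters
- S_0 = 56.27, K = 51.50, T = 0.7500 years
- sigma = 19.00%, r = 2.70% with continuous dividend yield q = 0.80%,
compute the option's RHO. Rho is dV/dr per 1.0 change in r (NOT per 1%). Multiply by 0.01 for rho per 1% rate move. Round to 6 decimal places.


Answer: Rho = 26.734665

Derivation:
d1 = 0.7072068329; d2 = 0.5426620062
phi(d1) = 0.3106745787; exp(-qT) = 0.9940179641; exp(-rT) = 0.9799536543
N(d2) = 0.7063187309
Rho = K*T*exp(-rT)*N(d2) = 51.5000 * 0.7500 * 0.9799536543 * 0.7063187309 = 26.734665


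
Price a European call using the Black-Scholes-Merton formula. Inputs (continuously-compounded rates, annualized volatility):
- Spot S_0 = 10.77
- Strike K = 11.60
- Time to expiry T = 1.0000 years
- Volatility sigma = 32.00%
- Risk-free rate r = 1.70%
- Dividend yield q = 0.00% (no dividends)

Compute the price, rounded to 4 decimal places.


Answer: Price = 1.1145

Derivation:
d1 = (ln(S/K) + (r - q + 0.5*sigma^2) * T) / (sigma * sqrt(T)) = -0.01887690
d2 = d1 - sigma * sqrt(T) = -0.33887690
exp(-rT) = 0.98314368; exp(-qT) = 1.00000000
C = S_0 * exp(-qT) * N(d1) - K * exp(-rT) * N(d2)
N(d1) = 0.49246966; N(d2) = 0.36735123
C = 10.7700 * 1.00000000 * 0.49246966 - 11.6000 * 0.98314368 * 0.36735123 = 1.1145


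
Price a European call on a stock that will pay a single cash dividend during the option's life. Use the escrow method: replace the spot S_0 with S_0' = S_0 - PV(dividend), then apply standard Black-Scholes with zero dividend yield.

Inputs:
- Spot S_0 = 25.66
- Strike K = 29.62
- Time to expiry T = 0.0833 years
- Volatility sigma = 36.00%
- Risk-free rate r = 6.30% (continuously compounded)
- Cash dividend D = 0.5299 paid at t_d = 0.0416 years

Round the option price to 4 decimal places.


PV(D) = D * exp(-r * t_d) = 0.5299 * 0.99738263 = 0.52851306
S_0' = S_0 - PV(D) = 25.6600 - 0.52851306 = 25.13148694
d1 = (ln(S_0'/K) + (r + sigma^2/2)*T) / (sigma*sqrt(T)) = -1.47910687
d2 = d1 - sigma*sqrt(T) = -1.58300913
exp(-rT) = 0.99476585
N(d1) = 0.06955588; N(d2) = 0.05670969
C = S_0' * N(d1) - K * exp(-rT) * N(d2) = 25.13148694 * 0.06955588 - 29.6200 * 0.99476585 * 0.05670969 = 0.0771

Answer: Price = 0.0771


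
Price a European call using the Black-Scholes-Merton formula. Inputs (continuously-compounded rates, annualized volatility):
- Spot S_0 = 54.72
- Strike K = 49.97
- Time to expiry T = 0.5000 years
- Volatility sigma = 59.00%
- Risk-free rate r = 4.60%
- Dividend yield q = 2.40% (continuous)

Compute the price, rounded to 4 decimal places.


d1 = (ln(S/K) + (r - q + 0.5*sigma^2) * T) / (sigma * sqrt(T)) = 0.45262372
d2 = d1 - sigma * sqrt(T) = 0.03543072
exp(-rT) = 0.97726248; exp(-qT) = 0.98807171
C = S_0 * exp(-qT) * N(d1) - K * exp(-rT) * N(d2)
N(d1) = 0.67459014; N(d2) = 0.51413186
C = 54.7200 * 0.98807171 * 0.67459014 - 49.9700 * 0.97726248 * 0.51413186 = 11.3662

Answer: Price = 11.3662


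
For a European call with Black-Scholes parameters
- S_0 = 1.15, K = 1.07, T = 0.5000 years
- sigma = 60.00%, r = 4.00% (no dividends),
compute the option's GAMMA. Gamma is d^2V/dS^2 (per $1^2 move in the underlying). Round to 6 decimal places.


d1 = 0.4292215800; d2 = 0.0049575113
phi(d1) = 0.3638352530; exp(-qT) = 1.0000000000; exp(-rT) = 0.9801986733
Gamma = exp(-qT) * phi(d1) / (S * sigma * sqrt(T)) = 1.0000000000 * 0.3638352530 / (1.1500 * 0.6000 * 0.7071067812) = 0.745711

Answer: Gamma = 0.745711


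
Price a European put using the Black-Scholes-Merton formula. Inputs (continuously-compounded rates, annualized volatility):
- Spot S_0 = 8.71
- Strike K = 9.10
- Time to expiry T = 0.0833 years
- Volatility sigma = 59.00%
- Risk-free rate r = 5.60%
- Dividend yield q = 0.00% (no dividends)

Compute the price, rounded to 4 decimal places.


Answer: Price = 0.7924

Derivation:
d1 = (ln(S/K) + (r - q + 0.5*sigma^2) * T) / (sigma * sqrt(T)) = -0.14469604
d2 = d1 - sigma * sqrt(T) = -0.31498030
exp(-rT) = 0.99534606; exp(-qT) = 1.00000000
P = K * exp(-rT) * N(-d2) - S_0 * exp(-qT) * N(-d1)
N(-d1) = 0.55752457; N(-d2) = 0.62361169
P = 9.1000 * 0.99534606 * 0.62361169 - 8.7100 * 1.00000000 * 0.55752457 = 0.7924


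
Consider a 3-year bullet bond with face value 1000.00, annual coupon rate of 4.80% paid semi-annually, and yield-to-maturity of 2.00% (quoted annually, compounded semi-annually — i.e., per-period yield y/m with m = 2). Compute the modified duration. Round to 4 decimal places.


Answer: Modified duration = 2.8092

Derivation:
Coupon per period c = face * coupon_rate / m = 24.000000
Periods per year m = 2; per-period yield y/m = 0.010000
Number of cashflows N = 6
Cashflows (t years, CF_t, discount factor 1/(1+y/m)^(m*t), PV):
  t = 0.5000: CF_t = 24.000000, DF = 0.990099, PV = 23.762376
  t = 1.0000: CF_t = 24.000000, DF = 0.980296, PV = 23.527105
  t = 1.5000: CF_t = 24.000000, DF = 0.970590, PV = 23.294164
  t = 2.0000: CF_t = 24.000000, DF = 0.960980, PV = 23.063528
  t = 2.5000: CF_t = 24.000000, DF = 0.951466, PV = 22.835177
  t = 3.0000: CF_t = 1024.000000, DF = 0.942045, PV = 964.654321
Price P = sum_t PV_t = 1081.136671
First compute Macaulay numerator sum_t t * PV_t:
  t * PV_t at t = 0.5000: 11.881188
  t * PV_t at t = 1.0000: 23.527105
  t * PV_t at t = 1.5000: 34.941245
  t * PV_t at t = 2.0000: 46.127057
  t * PV_t at t = 2.5000: 57.087941
  t * PV_t at t = 3.0000: 2893.962963
Macaulay duration D = 3067.527499 / 1081.136671 = 2.837317
Modified duration = D / (1 + y/m) = 2.837317 / (1 + 0.010000) = 2.809225


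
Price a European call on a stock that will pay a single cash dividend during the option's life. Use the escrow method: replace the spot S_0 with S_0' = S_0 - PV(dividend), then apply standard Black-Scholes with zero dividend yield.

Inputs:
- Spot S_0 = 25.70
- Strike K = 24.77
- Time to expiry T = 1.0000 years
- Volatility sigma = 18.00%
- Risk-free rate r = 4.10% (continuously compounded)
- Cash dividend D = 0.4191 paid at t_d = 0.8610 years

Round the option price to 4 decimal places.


Answer: Price = 2.6227

Derivation:
PV(D) = D * exp(-r * t_d) = 0.4191 * 0.96531481 = 0.40456344
S_0' = S_0 - PV(D) = 25.7000 - 0.40456344 = 25.29543656
d1 = (ln(S_0'/K) + (r + sigma^2/2)*T) / (sigma*sqrt(T)) = 0.43439313
d2 = d1 - sigma*sqrt(T) = 0.25439313
exp(-rT) = 0.95982913
N(d1) = 0.66799851; N(d2) = 0.60040407
C = S_0' * N(d1) - K * exp(-rT) * N(d2) = 25.29543656 * 0.66799851 - 24.7700 * 0.95982913 * 0.60040407 = 2.6227
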